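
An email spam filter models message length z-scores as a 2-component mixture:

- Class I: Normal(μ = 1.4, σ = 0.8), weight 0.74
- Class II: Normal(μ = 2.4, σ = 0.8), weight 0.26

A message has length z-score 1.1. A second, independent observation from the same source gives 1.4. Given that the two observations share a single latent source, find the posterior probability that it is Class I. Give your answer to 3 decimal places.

0.956

The responsibility of component k is P(Z=k) f_k(x) divided by Σ_j P(Z=j) f_j(x).
Since both observations come from the same component, the likelihood for component k is f_k(x₁)·f_k(x₂).
  f_I = [(1/(0.8·√(2π)))·exp(−(1.1−1.4)²/(2·0.8²)) = 0.498678·exp(-0.07031) = 0.464819] × [0.498678] = 0.231795
  f_II = [(1/(0.8·√(2π)))·exp(−(1.1−2.4)²/(2·0.8²)) = 0.498678·exp(-1.32031) = 0.133173] × [0.228311] = 0.0304049
Weight by the priors:
  P(Z=I)·f_I = 0.74 × 0.231795 = 0.171528
  P(Z=II)·f_II = 0.26 × 0.0304049 = 0.00790527
Evidence: 0.171528 + 0.00790527 = 0.179433
Responsibility of Class I: 0.171528 / 0.179433 ≈ 0.956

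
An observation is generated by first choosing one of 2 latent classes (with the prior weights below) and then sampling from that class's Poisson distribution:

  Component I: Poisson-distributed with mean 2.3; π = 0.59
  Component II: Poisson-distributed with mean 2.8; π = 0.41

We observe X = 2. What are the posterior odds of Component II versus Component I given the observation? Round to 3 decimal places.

Posterior odds = (w_i f_i(x)) / (w_j f_j(x)); the normalising sum cancels.
Poisson probabilities:
  L_I = 0.265185
  L_II = 0.238375
0.0977339 / 0.156459 ≈ 0.625

0.625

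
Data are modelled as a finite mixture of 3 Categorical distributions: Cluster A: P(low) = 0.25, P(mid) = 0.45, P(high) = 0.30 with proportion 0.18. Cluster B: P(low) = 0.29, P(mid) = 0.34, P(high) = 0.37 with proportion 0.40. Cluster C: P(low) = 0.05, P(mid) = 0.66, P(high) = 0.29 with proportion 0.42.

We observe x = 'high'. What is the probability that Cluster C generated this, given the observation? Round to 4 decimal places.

By Bayes' theorem, P(k | x) = P(Z=k) f_k(x) / Σ_j P(Z=j) f_j(x).
Categorical probabilities:
  p_A = 0.3
  p_B = 0.37
  p_C = 0.29
Prior × likelihood for each component:
  P(Z=A)·p_A = 0.18 × 0.3 = 0.054
  P(Z=B)·p_B = 0.40 × 0.37 = 0.148
  P(Z=C)·p_C = 0.42 × 0.29 = 0.1218
Marginal: 0.054 + 0.148 + 0.1218 = 0.3238
P(Cluster C | 'high') ≈ 0.3762

0.3762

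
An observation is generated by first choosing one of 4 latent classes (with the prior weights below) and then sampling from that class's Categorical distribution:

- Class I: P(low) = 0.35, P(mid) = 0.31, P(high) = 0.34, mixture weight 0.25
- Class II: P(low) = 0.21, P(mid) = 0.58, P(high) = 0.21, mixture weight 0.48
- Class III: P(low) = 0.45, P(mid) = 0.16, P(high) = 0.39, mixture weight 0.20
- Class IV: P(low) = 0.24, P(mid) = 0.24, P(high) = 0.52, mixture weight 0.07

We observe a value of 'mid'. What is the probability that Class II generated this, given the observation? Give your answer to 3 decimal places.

Apply Bayes' rule: the posterior for each component is proportional to its prior times its likelihood at x.
Component likelihoods at x = 'mid':
  f_I = 0.31
  f_II = 0.58
  f_III = 0.16
  f_IV = 0.24
Prior × likelihood for each component:
  w_I·f_I = 0.25 × 0.31 = 0.0775
  w_II·f_II = 0.48 × 0.58 = 0.2784
  w_III·f_III = 0.20 × 0.16 = 0.032
  w_IV·f_IV = 0.07 × 0.24 = 0.0168
Denominator: 0.0775 + 0.2784 + 0.032 + 0.0168 = 0.4047
P(Class II | 'mid') = 0.2784 / 0.4047 ≈ 0.688

0.688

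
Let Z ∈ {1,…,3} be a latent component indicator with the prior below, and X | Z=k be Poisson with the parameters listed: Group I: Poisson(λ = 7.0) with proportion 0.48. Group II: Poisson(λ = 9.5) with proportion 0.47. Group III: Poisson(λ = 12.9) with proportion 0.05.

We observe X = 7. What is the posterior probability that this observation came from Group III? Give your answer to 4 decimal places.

Posterior ∝ prior × likelihood, so P(k | x) ∝ π_k f_k(x); normalise over all components.
Poisson probabilities:
  p_I = e^(−7.0)·7.0^7/7! = 0.149003
  p_II = e^(−9.5)·9.5^7/7! = 0.103714
  p_III = e^(−12.9)·12.9^7/7! = 0.0294645
Weight by the priors:
  π_I·p_I = 0.48 × 0.149003 = 0.0715213
  π_II·p_II = 0.47 × 0.103714 = 0.0487456
  π_III·p_III = 0.05 × 0.0294645 = 0.00147322
Denominator: 0.0715213 + 0.0487456 + 0.00147322 = 0.12174
P(Group III | data) ≈ 0.0121

0.0121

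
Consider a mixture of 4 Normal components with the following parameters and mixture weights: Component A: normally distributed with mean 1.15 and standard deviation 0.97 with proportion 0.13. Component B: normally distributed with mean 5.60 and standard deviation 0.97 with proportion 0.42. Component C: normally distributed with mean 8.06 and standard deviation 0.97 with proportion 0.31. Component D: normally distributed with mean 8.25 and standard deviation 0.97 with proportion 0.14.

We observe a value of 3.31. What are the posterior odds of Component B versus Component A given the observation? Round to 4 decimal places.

2.3757

Only the two components matter; the odds are (w_i f_i(x)) / (w_j f_j(x)).
Evaluate each component's likelihood at the observed value:
  f_A = (1/(0.97·√(2π)))·exp(−(3.31−1.15)²/(2·0.97²)) = 0.411281·exp(-2.47933) = 0.0344651
  f_B = (1/(0.97·√(2π)))·exp(−(3.31−5.60)²/(2·0.97²)) = 0.411281·exp(-2.78675) = 0.0253437
  f_C = (1/(0.97·√(2π)))·exp(−(3.31−8.06)²/(2·0.97²)) = 0.411281·exp(-11.98985) = 2.55278e-06
  f_D = (1/(0.97·√(2π)))·exp(−(3.31−8.25)²/(2·0.97²)) = 0.411281·exp(-12.96822) = 9.59646e-07
0.0106443 / 0.00448046 ≈ 2.3757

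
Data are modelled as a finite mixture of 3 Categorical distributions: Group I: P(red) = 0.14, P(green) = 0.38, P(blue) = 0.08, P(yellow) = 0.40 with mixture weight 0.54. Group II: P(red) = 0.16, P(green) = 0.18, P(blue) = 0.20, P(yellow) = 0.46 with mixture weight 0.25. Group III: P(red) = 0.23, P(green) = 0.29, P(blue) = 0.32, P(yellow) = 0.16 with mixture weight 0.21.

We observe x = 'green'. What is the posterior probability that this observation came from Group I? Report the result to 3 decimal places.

0.660

Apply Bayes' rule: the posterior for each component is proportional to its prior times its likelihood at x.
Evaluate each component's likelihood at the observed value:
  L_I = 0.38
  L_II = 0.18
  L_III = 0.29
Weight by the priors:
  π_I·L_I = 0.54 × 0.38 = 0.2052
  π_II·L_II = 0.25 × 0.18 = 0.045
  π_III·L_III = 0.21 × 0.29 = 0.0609
Marginal: 0.2052 + 0.045 + 0.0609 = 0.3111
So the posterior for Group I is 0.2052 / 0.3111 ≈ 0.660.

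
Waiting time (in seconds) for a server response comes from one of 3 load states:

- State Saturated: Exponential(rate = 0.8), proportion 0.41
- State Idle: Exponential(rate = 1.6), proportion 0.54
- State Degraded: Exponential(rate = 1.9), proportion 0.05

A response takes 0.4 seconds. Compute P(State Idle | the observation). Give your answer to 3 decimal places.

Posterior ∝ prior × likelihood, so P(k | x) ∝ w_k f_k(x); normalise over all components.
Evaluate each component's likelihood at the observed value:
  p_Saturated = 0.580919
  p_Idle = 0.843668
  p_Degraded = 0.888566
Prior × likelihood for each component:
  w_Saturated·p_Saturated = 0.41 × 0.580919 = 0.238177
  w_Idle·p_Idle = 0.54 × 0.843668 = 0.455581
  w_Degraded·p_Degraded = 0.05 × 0.888566 = 0.0444283
Normaliser: 0.238177 + 0.455581 + 0.0444283 = 0.738186
Responsibility of State Idle: 0.455581 / 0.738186 ≈ 0.617

0.617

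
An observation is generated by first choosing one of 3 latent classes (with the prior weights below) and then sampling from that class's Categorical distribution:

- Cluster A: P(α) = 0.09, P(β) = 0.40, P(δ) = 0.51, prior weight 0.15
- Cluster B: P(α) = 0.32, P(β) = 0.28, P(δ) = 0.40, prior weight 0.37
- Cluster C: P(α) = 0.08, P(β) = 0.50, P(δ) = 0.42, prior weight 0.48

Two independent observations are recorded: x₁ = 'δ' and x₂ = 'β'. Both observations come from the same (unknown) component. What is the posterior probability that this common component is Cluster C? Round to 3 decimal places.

0.583

Apply Bayes' rule: the posterior for each component is proportional to its prior times its likelihood at x.
Since both observations come from the same component, the likelihood for component k is f_k(x₁)·f_k(x₂).
  L_A = [P(δ | comp) = 0.51] × [0.4] = 0.204
  L_B = [P(δ | comp) = 0.40] × [0.28] = 0.112
  L_C = [P(δ | comp) = 0.42] × [0.5] = 0.21
Multiply by the mixture weights:
  π_A·L_A = 0.15 × 0.204 = 0.0306
  π_B·L_B = 0.37 × 0.112 = 0.04144
  π_C·L_C = 0.48 × 0.21 = 0.1008
Denominator: 0.0306 + 0.04144 + 0.1008 = 0.17284
Responsibility of Cluster C: 0.1008 / 0.17284 ≈ 0.583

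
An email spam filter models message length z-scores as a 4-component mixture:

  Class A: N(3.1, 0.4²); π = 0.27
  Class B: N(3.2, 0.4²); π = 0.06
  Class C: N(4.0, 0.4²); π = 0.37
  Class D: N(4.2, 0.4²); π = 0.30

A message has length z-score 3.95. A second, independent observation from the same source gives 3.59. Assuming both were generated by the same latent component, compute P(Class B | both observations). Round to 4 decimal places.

By Bayes' theorem, P(k | x) = P(Z=k) f_k(x) / Σ_j P(Z=j) f_j(x).
Since both observations come from the same component, the likelihood for component k is f_k(x₁)·f_k(x₂).
  p_A = [(1/(0.4·√(2π)))·exp(−(3.95−3.1)²/(2·0.4²)) = 0.997356·exp(-2.25781) = 0.104302] × [0.47097] = 0.0491234
  p_B = [(1/(0.4·√(2π)))·exp(−(3.95−3.2)²/(2·0.4²)) = 0.997356·exp(-1.75781) = 0.171966] × [0.620047] = 0.106627
  p_C = [(1/(0.4·√(2π)))·exp(−(3.95−4.0)²/(2·0.4²)) = 0.997356·exp(-0.00781) = 0.989594] × [0.589807] = 0.583669
  p_D = [(1/(0.4·√(2π)))·exp(−(3.95−4.2)²/(2·0.4²)) = 0.997356·exp(-0.19531) = 0.820402] × [0.311779] = 0.255784
Unnormalised posteriors:
  P(Z=A)·p_A = 0.27 × 0.0491234 = 0.0132633
  P(Z=B)·p_B = 0.06 × 0.106627 = 0.00639761
  P(Z=C)·p_C = 0.37 × 0.583669 = 0.215958
  P(Z=D)·p_D = 0.30 × 0.255784 = 0.0767353
Marginal: 0.0132633 + 0.00639761 + 0.215958 + 0.0767353 = 0.312354
So the posterior for Class B is 0.00639761 / 0.312354 ≈ 0.0205.

0.0205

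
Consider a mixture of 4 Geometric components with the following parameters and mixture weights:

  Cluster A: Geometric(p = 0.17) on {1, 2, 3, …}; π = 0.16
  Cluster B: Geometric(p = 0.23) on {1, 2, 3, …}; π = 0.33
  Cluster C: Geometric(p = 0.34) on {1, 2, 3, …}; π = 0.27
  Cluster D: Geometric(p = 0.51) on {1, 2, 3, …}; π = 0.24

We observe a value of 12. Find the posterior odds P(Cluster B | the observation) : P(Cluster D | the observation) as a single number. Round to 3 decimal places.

89.475

Since P(k|x) ∝ w_k f_k(x), the posterior odds are w_i f_i(x) / (w_j f_j(x)).
Geometric probabilities:
  f_A = 0.17·(1−0.17)^11 = 0.17·0.128783 = 0.0218931
  f_B = 0.23·(1−0.23)^11 = 0.23·0.0564154 = 0.0129756
  f_C = 0.34·(1−0.34)^11 = 0.34·0.010351 = 0.00351935
  f_D = 0.51·(1−0.51)^11 = 0.51·0.000390982 = 0.000199401
0.00428193 / 4.78562e-05 ≈ 89.475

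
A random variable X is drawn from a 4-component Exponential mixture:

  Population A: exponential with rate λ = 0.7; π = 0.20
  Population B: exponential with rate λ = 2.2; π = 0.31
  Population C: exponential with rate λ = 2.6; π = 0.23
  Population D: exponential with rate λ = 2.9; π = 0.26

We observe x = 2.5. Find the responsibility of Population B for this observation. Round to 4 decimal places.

0.0976

Posterior ∝ prior × likelihood, so P(k | x) ∝ π_k f_k(x); normalise over all components.
Evaluate each component's likelihood at the observed value:
  p_A = 0.7·e^(−0.7·2.5) = 0.7·e^(−1.7500) = 0.121642
  p_B = 2.2·e^(−2.2·2.5) = 2.2·e^(−5.5000) = 0.0089909
  p_C = 2.6·e^(−2.6·2.5) = 2.6·e^(−6.5000) = 0.00390894
  p_D = 2.9·e^(−2.9·2.5) = 2.9·e^(−7.2500) = 0.00205951
Prior × likelihood for each component:
  π_A·p_A = 0.20 × 0.121642 = 0.0243284
  π_B·p_B = 0.31 × 0.0089909 = 0.00278718
  π_C·p_C = 0.23 × 0.00390894 = 0.000899057
  π_D·p_D = 0.26 × 0.00205951 = 0.000535471
Evidence: 0.0243284 + 0.00278718 + 0.000899057 + 0.000535471 = 0.0285501
So the posterior for Population B is 0.00278718 / 0.0285501 ≈ 0.0976.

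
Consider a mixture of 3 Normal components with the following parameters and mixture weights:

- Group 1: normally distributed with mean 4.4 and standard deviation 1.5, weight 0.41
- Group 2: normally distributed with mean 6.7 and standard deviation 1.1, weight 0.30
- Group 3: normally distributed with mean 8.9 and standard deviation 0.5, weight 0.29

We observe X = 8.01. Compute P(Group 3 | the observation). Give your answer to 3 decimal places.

P(component k | x) = π_k·f_k(x) / marginal(x), where marginal(x) = Σ_j π_j·f_j(x).
Evaluate each component's likelihood at the observed value:
  f_1 = (1/(1.5·√(2π)))·exp(−(8.01−4.4)²/(2·1.5²)) = 0.265962·exp(-2.89602) = 0.0146924
  f_2 = (1/(1.1·√(2π)))·exp(−(8.01−6.7)²/(2·1.1²)) = 0.362675·exp(-0.70913) = 0.178462
  f_3 = (1/(0.5·√(2π)))·exp(−(8.01−8.9)²/(2·0.5²)) = 0.797885·exp(-1.58420) = 0.163656
Weight by the priors:
  π_1·f_1 = 0.41 × 0.0146924 = 0.00602388
  π_2·f_2 = 0.30 × 0.178462 = 0.0535385
  π_3·f_3 = 0.29 × 0.163656 = 0.0474601
Evidence: 0.00602388 + 0.0535385 + 0.0474601 = 0.107023
Responsibility of Group 3: 0.0474601 / 0.107023 ≈ 0.443

0.443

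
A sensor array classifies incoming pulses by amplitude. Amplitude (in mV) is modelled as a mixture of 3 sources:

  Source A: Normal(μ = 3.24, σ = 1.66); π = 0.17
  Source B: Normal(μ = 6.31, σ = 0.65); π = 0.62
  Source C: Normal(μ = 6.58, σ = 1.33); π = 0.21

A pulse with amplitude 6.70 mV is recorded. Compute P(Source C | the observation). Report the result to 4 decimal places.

The responsibility of component k is π_k f_k(x) divided by Σ_j π_j f_j(x).
Component likelihoods at x = 6.70 mV:
  p_A = (1/(1.66·√(2π)))·exp(−(6.70−3.24)²/(2·1.66²)) = 0.240327·exp(-2.17223) = 0.0273788
  p_B = (1/(0.65·√(2π)))·exp(−(6.70−6.31)²/(2·0.65²)) = 0.613757·exp(-0.18000) = 0.512653
  p_C = (1/(1.33·√(2π)))·exp(−(6.70−6.58)²/(2·1.33²)) = 0.299957·exp(-0.00407) = 0.298738
Unnormalised posteriors:
  π_A·p_A = 0.17 × 0.0273788 = 0.00465439
  π_B·p_B = 0.62 × 0.512653 = 0.317845
  π_C·p_C = 0.21 × 0.298738 = 0.062735
Marginal: 0.00465439 + 0.317845 + 0.062735 = 0.385234
So the posterior for Source C is 0.062735 / 0.385234 ≈ 0.1628.

0.1628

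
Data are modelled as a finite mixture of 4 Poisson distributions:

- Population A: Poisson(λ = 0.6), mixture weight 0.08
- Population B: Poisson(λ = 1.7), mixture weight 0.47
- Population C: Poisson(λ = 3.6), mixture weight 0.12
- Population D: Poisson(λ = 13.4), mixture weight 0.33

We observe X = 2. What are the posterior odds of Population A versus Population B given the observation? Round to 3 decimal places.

Only the two components matter; the odds are (w_i f_i(x)) / (w_j f_j(x)).
Evaluate each component's likelihood at the observed value:
  p_A = e^(−0.6)·0.6^2/2! = 0.0987861
  p_B = e^(−1.7)·1.7^2/2! = 0.263978
  p_C = e^(−3.6)·3.6^2/2! = 0.177058
  p_D = e^(−13.4)·13.4^2/2! = 0.00013603
Posterior odds = (w_A·p_A) / (w_B·p_B) = (0.08·0.0987861) / (0.47·0.263978) = 0.00790289 / 0.12407 ≈ 0.064

0.064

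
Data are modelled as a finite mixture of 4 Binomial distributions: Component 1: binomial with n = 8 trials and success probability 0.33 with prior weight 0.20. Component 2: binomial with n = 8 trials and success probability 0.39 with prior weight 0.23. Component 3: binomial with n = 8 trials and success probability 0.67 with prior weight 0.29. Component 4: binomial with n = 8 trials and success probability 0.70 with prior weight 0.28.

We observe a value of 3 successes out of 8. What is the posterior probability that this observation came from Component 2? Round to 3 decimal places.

0.427

P(component k | x) = π_k·f_k(x) / marginal(x), where marginal(x) = Σ_j π_j·f_j(x).
Binomial probabilities:
  p_1 = C(8,3)·0.33^3·0.67^5 = 56·0.035937·0.135013 = 0.271709
  p_2 = C(8,3)·0.39^3·0.61^5 = 56·0.059319·0.0844596 = 0.280563
  p_3 = C(8,3)·0.67^3·0.33^5 = 56·0.300763·0.00391354 = 0.0659147
  p_4 = C(8,3)·0.70^3·0.30^5 = 56·0.343·0.00243 = 0.0466754
Weight by the priors:
  π_1·p_1 = 0.20 × 0.271709 = 0.0543418
  π_2·p_2 = 0.23 × 0.280563 = 0.0645296
  π_3·p_3 = 0.29 × 0.0659147 = 0.0191153
  π_4·p_4 = 0.28 × 0.0466754 = 0.0130691
Denominator: 0.0543418 + 0.0645296 + 0.0191153 + 0.0130691 = 0.151056
P(Component 2 | data) ≈ 0.427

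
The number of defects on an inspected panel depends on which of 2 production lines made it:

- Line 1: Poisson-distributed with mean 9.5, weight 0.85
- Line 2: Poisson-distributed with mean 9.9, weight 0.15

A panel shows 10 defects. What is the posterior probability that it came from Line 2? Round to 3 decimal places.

0.152

P(component k | x) = P(Z=k)·f_k(x) / marginal(x), where marginal(x) = Σ_j P(Z=j)·f_j(x).
Evaluate each component's likelihood at the observed value:
  f_1 = e^(−9.5)·9.5^10/10! = 0.123502
  f_2 = e^(−9.9)·9.9^10/10! = 0.125047
Weight by the priors:
  P(Z=1)·f_1 = 0.85 × 0.123502 = 0.104977
  P(Z=2)·f_2 = 0.15 × 0.125047 = 0.0187571
Sum: 0.104977 + 0.0187571 = 0.123734
Responsibility of Line 2: 0.0187571 / 0.123734 ≈ 0.152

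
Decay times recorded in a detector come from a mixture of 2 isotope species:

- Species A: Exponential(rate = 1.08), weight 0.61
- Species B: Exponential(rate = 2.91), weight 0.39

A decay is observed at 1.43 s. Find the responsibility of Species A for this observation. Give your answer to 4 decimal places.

0.8883

By Bayes' theorem, P(k | x) = P(Z=k) f_k(x) / Σ_j P(Z=j) f_j(x).
Evaluate each component's likelihood at the observed value:
  p_A = 1.08·e^(−1.08·1.43) = 1.08·e^(−1.5444) = 0.230515
  p_B = 2.91·e^(−2.91·1.43) = 2.91·e^(−4.1613) = 0.045359
Prior × likelihood for each component:
  P(Z=A)·p_A = 0.61 × 0.230515 = 0.140614
  P(Z=B)·p_B = 0.39 × 0.045359 = 0.01769
Evidence: 0.140614 + 0.01769 = 0.158304
P(Species A | the observation) ≈ 0.8883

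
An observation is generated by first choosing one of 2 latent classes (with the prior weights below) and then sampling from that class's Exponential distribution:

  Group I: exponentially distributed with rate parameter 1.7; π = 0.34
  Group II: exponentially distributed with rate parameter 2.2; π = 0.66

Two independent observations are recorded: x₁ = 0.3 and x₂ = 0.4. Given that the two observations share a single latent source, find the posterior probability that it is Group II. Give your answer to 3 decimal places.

0.696

Posterior ∝ prior × likelihood, so P(k | x) ∝ w_k f_k(x); normalise over all components.
Since both observations come from the same component, the likelihood for component k is f_k(x₁)·f_k(x₂).
  p_I = [1.02084] × [0.861249] = 0.879199
  p_II = [1.13707] × [0.912522] = 1.0376
Multiply by the mixture weights:
  w_I·p_I = 0.34 × 0.879199 = 0.298928
  w_II·p_II = 0.66 × 1.0376 = 0.684819
Marginal: 0.298928 + 0.684819 = 0.983747
P(Group II | x) = 0.684819 / 0.983747 ≈ 0.696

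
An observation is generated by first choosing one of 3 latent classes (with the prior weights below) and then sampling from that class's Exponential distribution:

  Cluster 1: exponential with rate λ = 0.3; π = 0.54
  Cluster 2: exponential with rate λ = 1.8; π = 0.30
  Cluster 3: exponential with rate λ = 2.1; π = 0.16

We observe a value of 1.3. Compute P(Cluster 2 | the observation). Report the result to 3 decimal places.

P(component k | x) = w_k·f_k(x) / marginal(x), where marginal(x) = Σ_j w_j·f_j(x).
Evaluate each component's likelihood at the observed value:
  L_1 = 0.3·e^(−0.3·1.3) = 0.3·e^(−0.3900) = 0.203117
  L_2 = 1.8·e^(−1.8·1.3) = 1.8·e^(−2.3400) = 0.17339
  L_3 = 2.1·e^(−2.1·1.3) = 2.1·e^(−2.7300) = 0.136961
Prior × likelihood for each component:
  w_1·L_1 = 0.54 × 0.203117 = 0.109683
  w_2·L_2 = 0.30 × 0.17339 = 0.0520169
  w_3·L_3 = 0.16 × 0.136961 = 0.0219137
Denominator: 0.109683 + 0.0520169 + 0.0219137 = 0.183614
Responsibility of Cluster 2: 0.0520169 / 0.183614 ≈ 0.283

0.283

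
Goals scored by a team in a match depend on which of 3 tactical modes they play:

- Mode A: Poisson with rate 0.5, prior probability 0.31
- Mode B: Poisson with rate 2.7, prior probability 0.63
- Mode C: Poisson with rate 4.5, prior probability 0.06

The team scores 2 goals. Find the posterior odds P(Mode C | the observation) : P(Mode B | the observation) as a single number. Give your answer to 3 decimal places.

0.044

Only the two components matter; the odds are (P(Z=i) f_i(x)) / (P(Z=j) f_j(x)).
Poisson probabilities:
  f_A = e^(−0.5)·0.5^2/2! = 0.0758163
  f_B = e^(−2.7)·2.7^2/2! = 0.244964
  f_C = e^(−4.5)·4.5^2/2! = 0.112479
Odds = (0.06/0.63) × (0.112479/0.244964) = 0.0952381 × 0.459164 ≈ 0.044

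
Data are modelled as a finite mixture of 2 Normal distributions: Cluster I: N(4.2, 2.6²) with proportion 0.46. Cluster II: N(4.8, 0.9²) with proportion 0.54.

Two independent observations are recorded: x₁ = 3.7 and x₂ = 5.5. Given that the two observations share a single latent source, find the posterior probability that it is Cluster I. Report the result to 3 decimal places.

Posterior ∝ prior × likelihood, so P(k | x) ∝ w_k f_k(x); normalise over all components.
Since both observations come from the same component, the likelihood for component k is f_k(x₁)·f_k(x₂).
  f_I = [0.150628] × [0.13541] = 0.0203965
  f_II = [0.210033] × [0.327572] = 0.0688009
Multiply by the mixture weights:
  w_I·f_I = 0.46 × 0.0203965 = 0.0093824
  w_II·f_II = 0.54 × 0.0688009 = 0.0371525
Evidence: 0.0093824 + 0.0371525 = 0.0465349
P(Cluster I | x₁, x₂) ≈ 0.202

0.202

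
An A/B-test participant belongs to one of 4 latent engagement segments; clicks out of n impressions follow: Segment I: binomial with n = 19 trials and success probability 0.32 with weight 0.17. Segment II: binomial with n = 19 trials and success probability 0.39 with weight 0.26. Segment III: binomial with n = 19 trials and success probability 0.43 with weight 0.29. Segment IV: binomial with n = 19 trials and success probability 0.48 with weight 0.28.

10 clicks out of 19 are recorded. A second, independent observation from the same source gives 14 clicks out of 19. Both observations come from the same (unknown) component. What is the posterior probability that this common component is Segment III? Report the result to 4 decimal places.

0.2012

Apply Bayes' rule: the posterior for each component is proportional to its prior times its likelihood at x.
Since both observations come from the same component, the likelihood for component k is f_k(x₁)·f_k(x₂).
  p_I = [0.0323332] × [0.000199595] = 6.45354e-06
  p_II = [0.0879393] × [0.00184952] = 0.000162645
  p_III = [0.126802] × [0.00516937] = 0.000655488
  p_IV = [0.166729] × [0.015237] = 0.00254045
Weight by the priors:
  w_I·p_I = 0.17 × 6.45354e-06 = 1.0971e-06
  w_II·p_II = 0.26 × 0.000162645 = 4.22878e-05
  w_III·p_III = 0.29 × 0.000655488 = 0.000190091
  w_IV·p_IV = 0.28 × 0.00254045 = 0.000711325
Normaliser: 1.0971e-06 + 4.22878e-05 + 0.000190091 + 0.000711325 = 0.000944801
So the posterior for Segment III is 0.000190091 / 0.000944801 ≈ 0.2012.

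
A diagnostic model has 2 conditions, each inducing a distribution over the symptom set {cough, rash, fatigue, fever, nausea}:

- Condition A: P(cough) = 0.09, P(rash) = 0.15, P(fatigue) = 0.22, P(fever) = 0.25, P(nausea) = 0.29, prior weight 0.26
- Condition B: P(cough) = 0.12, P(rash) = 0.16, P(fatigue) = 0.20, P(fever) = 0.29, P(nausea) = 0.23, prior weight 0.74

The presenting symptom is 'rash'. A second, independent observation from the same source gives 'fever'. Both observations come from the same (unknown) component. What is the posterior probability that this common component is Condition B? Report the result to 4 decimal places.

P(component k | x) = π_k·f_k(x) / marginal(x), where marginal(x) = Σ_j π_j·f_j(x).
Since both observations come from the same component, the likelihood for component k is f_k(x₁)·f_k(x₂).
  L_A = [P(rash | comp) = 0.15] × [0.25] = 0.0375
  L_B = [P(rash | comp) = 0.16] × [0.29] = 0.0464
Prior × likelihood for each component:
  π_A·L_A = 0.26 × 0.0375 = 0.00975
  π_B·L_B = 0.74 × 0.0464 = 0.034336
Denominator: 0.00975 + 0.034336 = 0.044086
P(Condition B | x₁,x₂) ≈ 0.7788

0.7788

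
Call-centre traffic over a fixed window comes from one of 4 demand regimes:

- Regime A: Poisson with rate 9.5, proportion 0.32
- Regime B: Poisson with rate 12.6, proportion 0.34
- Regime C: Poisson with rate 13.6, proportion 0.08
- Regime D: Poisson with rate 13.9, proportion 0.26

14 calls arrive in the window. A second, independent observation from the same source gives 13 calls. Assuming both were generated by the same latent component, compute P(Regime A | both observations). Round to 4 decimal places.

0.0992

Apply Bayes' rule: the posterior for each component is proportional to its prior times its likelihood at x.
Since both observations come from the same component, the likelihood for component k is f_k(x₁)·f_k(x₂).
  L_A = [e^(−9.5)·9.5^14/14! = 0.0418721] × [0.0617062] = 0.00258377
  L_B = [e^(−12.6)·12.6^14/14! = 0.0983261] × [0.109251] = 0.0107422
  L_C = [e^(−13.6)·13.6^14/14! = 0.105374] × [0.108473] = 0.0114302
  L_D = [e^(−13.9)·13.9^14/14! = 0.105951] × [0.106713] = 0.0113064
Unnormalised posteriors:
  P(Z=A)·L_A = 0.32 × 0.00258377 = 0.000826806
  P(Z=B)·L_B = 0.34 × 0.0107422 = 0.00365236
  P(Z=C)·L_C = 0.08 × 0.0114302 = 0.000914412
  P(Z=D)·L_D = 0.26 × 0.0113064 = 0.00293966
Sum: 0.000826806 + 0.00365236 + 0.000914412 + 0.00293966 = 0.00833325
Responsibility of Regime A: 0.000826806 / 0.00833325 ≈ 0.0992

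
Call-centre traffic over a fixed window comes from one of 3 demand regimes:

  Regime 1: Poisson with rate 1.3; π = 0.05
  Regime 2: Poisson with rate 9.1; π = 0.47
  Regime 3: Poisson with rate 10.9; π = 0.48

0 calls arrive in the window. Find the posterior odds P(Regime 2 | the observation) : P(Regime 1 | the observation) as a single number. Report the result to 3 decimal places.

Since P(k|x) ∝ π_k f_k(x), the posterior odds are π_i f_i(x) / (π_j f_j(x)).
Component likelihoods at x = 0 calls:
  p_1 = e^(−1.3)·1.3^0/0! = 0.272532
  p_2 = e^(−9.1)·9.1^0/0! = 0.000111666
  p_3 = e^(−10.9)·10.9^0/0! = 1.84582e-05
Odds = (0.47/0.05) × (0.000111666/0.272532) = 9.4 × 0.000409735 ≈ 0.004

0.004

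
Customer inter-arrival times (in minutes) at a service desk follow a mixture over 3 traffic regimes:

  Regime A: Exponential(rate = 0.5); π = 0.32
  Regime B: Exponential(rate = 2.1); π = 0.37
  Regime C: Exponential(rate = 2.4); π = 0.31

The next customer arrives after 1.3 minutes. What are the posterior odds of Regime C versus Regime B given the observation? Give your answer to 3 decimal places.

0.648

Posterior odds = (w_i f_i(x)) / (w_j f_j(x)); the normalising sum cancels.
Evaluate each component's likelihood at the observed value:
  L_A = 0.5·e^(−0.5·1.3) = 0.5·e^(−0.6500) = 0.261023
  L_B = 2.1·e^(−2.1·1.3) = 2.1·e^(−2.7300) = 0.136961
  L_C = 2.4·e^(−2.4·1.3) = 2.4·e^(−3.1200) = 0.105977
0.0328529 / 0.0506754 ≈ 0.648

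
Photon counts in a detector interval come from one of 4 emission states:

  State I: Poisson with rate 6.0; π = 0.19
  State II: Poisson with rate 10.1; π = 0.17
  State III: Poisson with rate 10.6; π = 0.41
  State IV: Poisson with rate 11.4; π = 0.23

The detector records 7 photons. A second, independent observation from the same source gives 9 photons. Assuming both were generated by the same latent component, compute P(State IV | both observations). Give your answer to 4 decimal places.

Posterior ∝ prior × likelihood, so P(k | x) ∝ π_k f_k(x); normalise over all components.
Since both observations come from the same component, the likelihood for component k is f_k(x₁)·f_k(x₂).
  L_I = [e^(−6.0)·6.0^7/7! = 0.137677] × [0.0688385] = 0.00947748
  L_II = [e^(−10.1)·10.1^7/7! = 0.0873866] × [0.12381] = 0.0108193
  L_III = [e^(−10.6)·10.6^7/7! = 0.0743343] × [0.116003] = 0.00862298
  L_IV = [e^(−11.4)·11.4^7/7! = 0.0555836] × [0.100328] = 0.0055766
Prior × likelihood for each component:
  π_I·L_I = 0.19 × 0.00947748 = 0.00180072
  π_II·L_II = 0.17 × 0.0108193 = 0.00183928
  π_III·L_III = 0.41 × 0.00862298 = 0.00353542
  π_IV·L_IV = 0.23 × 0.0055766 = 0.00128262
Sum: 0.00180072 + 0.00183928 + 0.00353542 + 0.00128262 = 0.00845804
Responsibility of State IV: 0.00128262 / 0.00845804 ≈ 0.1516

0.1516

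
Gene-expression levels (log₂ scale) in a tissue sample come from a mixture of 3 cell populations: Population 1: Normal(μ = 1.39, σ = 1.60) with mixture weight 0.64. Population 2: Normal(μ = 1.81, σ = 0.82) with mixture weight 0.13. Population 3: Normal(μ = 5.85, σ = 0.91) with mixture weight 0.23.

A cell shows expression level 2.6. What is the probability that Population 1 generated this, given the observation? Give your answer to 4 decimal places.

Posterior ∝ prior × likelihood, so P(k | x) ∝ P(Z=k) f_k(x); normalise over all components.
Component likelihoods at x = 2.6:
  L_1 = (1/(1.60·√(2π)))·exp(−(2.6−1.39)²/(2·1.60²)) = 0.249339·exp(-0.28596) = 0.187327
  L_2 = (1/(0.82·√(2π)))·exp(−(2.6−1.81)²/(2·0.82²)) = 0.486515·exp(-0.46408) = 0.305877
  L_3 = (1/(0.91·√(2π)))·exp(−(2.6−5.85)²/(2·0.91²)) = 0.438398·exp(-6.37755) = 0.000744961
Weight by the priors:
  P(Z=1)·L_1 = 0.64 × 0.187327 = 0.119889
  P(Z=2)·L_2 = 0.13 × 0.305877 = 0.039764
  P(Z=3)·L_3 = 0.23 × 0.000744961 = 0.000171341
Normaliser: 0.119889 + 0.039764 + 0.000171341 = 0.159825
P(Population 1 | x) = 0.119889 / 0.159825 ≈ 0.7501

0.7501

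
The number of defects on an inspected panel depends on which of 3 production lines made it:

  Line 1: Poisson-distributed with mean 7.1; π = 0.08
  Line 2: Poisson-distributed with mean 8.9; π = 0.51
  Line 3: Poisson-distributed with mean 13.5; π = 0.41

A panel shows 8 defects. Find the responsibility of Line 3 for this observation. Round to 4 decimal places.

Apply Bayes' rule: the posterior for each component is proportional to its prior times its likelihood at x.
Poisson probabilities:
  f_1 = 0.132146
  f_2 = 0.133161
  f_3 = 0.0375123
Multiply by the mixture weights:
  w_1·f_1 = 0.08 × 0.132146 = 0.0105717
  w_2·f_2 = 0.51 × 0.133161 = 0.0679124
  w_3·f_3 = 0.41 × 0.0375123 = 0.0153801
Evidence: 0.0105717 + 0.0679124 + 0.0153801 = 0.0938641
P(Line 3 | the observation) = 0.0153801 / 0.0938641 ≈ 0.1639

0.1639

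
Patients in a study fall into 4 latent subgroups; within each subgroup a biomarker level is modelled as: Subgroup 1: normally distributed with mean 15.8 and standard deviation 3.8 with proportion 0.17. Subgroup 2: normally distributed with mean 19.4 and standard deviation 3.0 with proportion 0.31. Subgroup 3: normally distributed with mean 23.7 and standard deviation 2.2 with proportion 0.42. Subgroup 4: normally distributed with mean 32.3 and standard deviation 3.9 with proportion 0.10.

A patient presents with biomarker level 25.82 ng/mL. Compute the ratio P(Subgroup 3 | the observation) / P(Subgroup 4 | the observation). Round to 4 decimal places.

18.6093

Posterior odds = (P(Z=i) f_i(x)) / (P(Z=j) f_j(x)); the normalising sum cancels.
Evaluate each component's likelihood at the observed value:
  L_1 = 0.00324575
  L_2 = 0.0134692
  L_3 = 0.113984
  L_4 = 0.0257256
Odds = (0.42/0.10) × (0.113984/0.0257256) = 4.2 × 4.43078 ≈ 18.6093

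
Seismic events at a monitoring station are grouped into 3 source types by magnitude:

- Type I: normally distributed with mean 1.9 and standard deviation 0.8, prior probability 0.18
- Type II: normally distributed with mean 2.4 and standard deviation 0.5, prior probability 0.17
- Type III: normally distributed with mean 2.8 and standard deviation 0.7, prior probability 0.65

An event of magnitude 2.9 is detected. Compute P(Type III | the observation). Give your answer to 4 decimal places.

0.7483

Posterior ∝ prior × likelihood, so P(k | x) ∝ P(Z=k) f_k(x); normalise over all components.
Component likelihoods at x = 2.9:
  p_I = 0.228311
  p_II = 0.483941
  p_III = 0.564132
Prior × likelihood for each component:
  P(Z=I)·p_I = 0.18 × 0.228311 = 0.041096
  P(Z=II)·p_II = 0.17 × 0.483941 = 0.08227
  P(Z=III)·p_III = 0.65 × 0.564132 = 0.366686
Normaliser: 0.041096 + 0.08227 + 0.366686 = 0.490052
P(Type III | 2.9) = 0.366686 / 0.490052 ≈ 0.7483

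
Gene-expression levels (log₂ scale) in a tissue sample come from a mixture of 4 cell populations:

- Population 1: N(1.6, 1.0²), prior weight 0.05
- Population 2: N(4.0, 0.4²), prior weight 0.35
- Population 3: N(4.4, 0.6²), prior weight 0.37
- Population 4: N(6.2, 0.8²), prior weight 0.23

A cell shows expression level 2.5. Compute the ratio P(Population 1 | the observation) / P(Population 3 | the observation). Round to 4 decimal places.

Since P(k|x) ∝ π_k f_k(x), the posterior odds are π_i f_i(x) / (π_j f_j(x)).
Normal densities:
  L_1 = 0.266085
  L_2 = 0.000881489
  L_3 = 0.00441829
  L_4 = 1.12955e-05
Posterior odds = (π_1·L_1) / (π_3·L_3) = (0.05·0.266085) / (0.37·0.00441829) = 0.0133043 / 0.00163477 ≈ 8.1383

8.1383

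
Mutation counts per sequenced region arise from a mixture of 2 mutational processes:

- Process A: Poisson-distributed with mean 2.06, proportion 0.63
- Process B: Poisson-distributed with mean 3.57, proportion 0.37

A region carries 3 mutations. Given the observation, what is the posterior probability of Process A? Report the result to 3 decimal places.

Apply Bayes' rule: the posterior for each component is proportional to its prior times its likelihood at x.
Component likelihoods at x = 3 mutations:
  L_A = e^(−2.06)·2.06^3/3! = 0.185697
  L_B = e^(−3.57)·3.57^3/3! = 0.213512
Unnormalised posteriors:
  π_A·L_A = 0.63 × 0.185697 = 0.116989
  π_B·L_B = 0.37 × 0.213512 = 0.0789994
Normaliser: 0.116989 + 0.0789994 = 0.195988
P(Process A | the observation) = 0.116989 / 0.195988 ≈ 0.597

0.597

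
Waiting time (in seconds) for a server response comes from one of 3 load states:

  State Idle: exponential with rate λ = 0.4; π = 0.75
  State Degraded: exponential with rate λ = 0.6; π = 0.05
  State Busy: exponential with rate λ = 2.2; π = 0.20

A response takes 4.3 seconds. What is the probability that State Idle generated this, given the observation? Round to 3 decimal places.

0.959

Apply Bayes' rule: the posterior for each component is proportional to its prior times its likelihood at x.
Component likelihoods at x = 4.3 seconds:
  p_Idle = 0.4·e^(−0.4·4.3) = 0.4·e^(−1.7200) = 0.0716265
  p_Degraded = 0.6·e^(−0.6·4.3) = 0.6·e^(−2.5800) = 0.0454644
  p_Busy = 2.2·e^(−2.2·4.3) = 2.2·e^(−9.4600) = 0.000171395
Unnormalised posteriors:
  P(Z=Idle)·p_Idle = 0.75 × 0.0716265 = 0.0537198
  P(Z=Degraded)·p_Degraded = 0.05 × 0.0454644 = 0.00227322
  P(Z=Busy)·p_Busy = 0.20 × 0.000171395 = 3.42789e-05
Normaliser: 0.0537198 + 0.00227322 + 3.42789e-05 = 0.0560273
P(State Idle | x) ≈ 0.959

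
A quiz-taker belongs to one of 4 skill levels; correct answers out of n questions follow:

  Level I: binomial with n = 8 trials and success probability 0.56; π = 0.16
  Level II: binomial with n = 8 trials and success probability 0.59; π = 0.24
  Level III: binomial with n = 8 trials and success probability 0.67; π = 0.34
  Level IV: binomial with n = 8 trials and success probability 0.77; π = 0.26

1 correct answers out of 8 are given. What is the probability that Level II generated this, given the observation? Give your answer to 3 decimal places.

The responsibility of component k is π_k f_k(x) divided by Σ_j π_j f_j(x).
Component likelihoods at x = 1 correct answers out of 8:
  L_I = 0.0143036
  L_II = 0.0091924
  L_III = 0.00228435
  L_IV = 0.000209737
Weight by the priors:
  π_I·L_I = 0.16 × 0.0143036 = 0.00228858
  π_II·L_II = 0.24 × 0.0091924 = 0.00220618
  π_III·L_III = 0.34 × 0.00228435 = 0.000776679
  π_IV·L_IV = 0.26 × 0.000209737 = 5.45317e-05
Marginal: 0.00228858 + 0.00220618 + 0.000776679 + 5.45317e-05 = 0.00532597
So the posterior for Level II is 0.00220618 / 0.00532597 ≈ 0.414.

0.414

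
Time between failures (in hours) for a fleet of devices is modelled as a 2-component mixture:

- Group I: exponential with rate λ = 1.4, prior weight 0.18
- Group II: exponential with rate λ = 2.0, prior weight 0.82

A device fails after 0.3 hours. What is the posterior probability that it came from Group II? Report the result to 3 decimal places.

P(component k | x) = w_k·f_k(x) / marginal(x), where marginal(x) = Σ_j w_j·f_j(x).
Exponential densities:
  p_I = 1.4·e^(−1.4·0.3) = 1.4·e^(−0.4200) = 0.919866
  p_II = 2.0·e^(−2.0·0.3) = 2.0·e^(−0.6000) = 1.09762
Prior × likelihood for each component:
  w_I·p_I = 0.18 × 0.919866 = 0.165576
  w_II·p_II = 0.82 × 1.09762 = 0.900051
Denominator: 0.165576 + 0.900051 = 1.06563
Responsibility of Group II: 0.900051 / 1.06563 ≈ 0.845

0.845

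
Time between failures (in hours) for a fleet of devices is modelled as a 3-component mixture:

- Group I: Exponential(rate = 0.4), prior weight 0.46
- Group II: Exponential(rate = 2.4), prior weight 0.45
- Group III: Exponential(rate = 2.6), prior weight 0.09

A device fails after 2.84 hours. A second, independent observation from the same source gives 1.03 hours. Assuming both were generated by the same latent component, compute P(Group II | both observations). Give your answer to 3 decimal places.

By Bayes' theorem, P(k | x) = P(Z=k) f_k(x) / Σ_j P(Z=j) f_j(x).
Since both observations come from the same component, the likelihood for component k is f_k(x₁)·f_k(x₂).
  f_I = [0.4·e^(−0.4·2.84) = 0.4·e^(−1.1360) = 0.12844] × [0.26493] = 0.0340277
  f_II = [2.4·e^(−2.4·2.84) = 2.4·e^(−6.8160) = 0.00263063] × [0.202598] = 0.000532961
  f_III = [2.6·e^(−2.6·2.84) = 2.6·e^(−7.3840) = 0.00161489] × [0.178621] = 0.000288453
Multiply by the mixture weights:
  P(Z=I)·f_I = 0.46 × 0.0340277 = 0.0156527
  P(Z=II)·f_II = 0.45 × 0.000532961 = 0.000239832
  P(Z=III)·f_III = 0.09 × 0.000288453 = 2.59608e-05
Marginal: 0.0156527 + 0.000239832 + 2.59608e-05 = 0.0159185
P(Group II | x₁, x₂) = 0.000239832 / 0.0159185 ≈ 0.015

0.015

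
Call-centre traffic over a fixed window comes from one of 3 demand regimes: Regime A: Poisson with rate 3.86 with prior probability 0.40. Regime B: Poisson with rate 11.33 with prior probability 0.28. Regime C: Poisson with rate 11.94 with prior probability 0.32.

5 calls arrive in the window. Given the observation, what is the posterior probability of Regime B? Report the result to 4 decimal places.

By Bayes' theorem, P(k | x) = P(Z=k) f_k(x) / Σ_j P(Z=j) f_j(x).
Evaluate each component's likelihood at the observed value:
  L_A = 0.150445
  L_B = 0.0186815
  L_C = 0.0131936
Unnormalised posteriors:
  P(Z=A)·L_A = 0.40 × 0.150445 = 0.0601781
  P(Z=B)·L_B = 0.28 × 0.0186815 = 0.00523082
  P(Z=C)·L_C = 0.32 × 0.0131936 = 0.00422196
Sum: 0.0601781 + 0.00523082 + 0.00422196 = 0.0696309
So the posterior for Regime B is 0.00523082 / 0.0696309 ≈ 0.0751.

0.0751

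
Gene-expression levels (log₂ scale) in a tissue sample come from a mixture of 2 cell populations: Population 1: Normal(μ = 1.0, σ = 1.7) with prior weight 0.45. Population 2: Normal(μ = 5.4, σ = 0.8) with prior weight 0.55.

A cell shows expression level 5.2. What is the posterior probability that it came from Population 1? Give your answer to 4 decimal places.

0.0184

The responsibility of component k is π_k f_k(x) divided by Σ_j π_j f_j(x).
Evaluate each component's likelihood at the observed value:
  p_1 = (1/(1.7·√(2π)))·exp(−(5.2−1.0)²/(2·1.7²)) = 0.234672·exp(-3.05190) = 0.0110927
  p_2 = (1/(0.8·√(2π)))·exp(−(5.2−5.4)²/(2·0.8²)) = 0.498678·exp(-0.03125) = 0.483335
Unnormalised posteriors:
  π_1·p_1 = 0.45 × 0.0110927 = 0.00499171
  π_2·p_2 = 0.55 × 0.483335 = 0.265834
Evidence: 0.00499171 + 0.265834 = 0.270826
So the posterior for Population 1 is 0.00499171 / 0.270826 ≈ 0.0184.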